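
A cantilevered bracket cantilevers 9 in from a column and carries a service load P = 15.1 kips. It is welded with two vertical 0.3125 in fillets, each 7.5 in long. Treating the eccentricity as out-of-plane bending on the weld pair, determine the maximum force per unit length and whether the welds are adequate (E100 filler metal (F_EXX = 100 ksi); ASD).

f_max ≈ 7.32 kip/in; NOT adequate

L_w = 2 × 7.5 = 15 in; section modulus (unit throat) S = 2 × L²/6 = 18.75 in².
Direct shear f_v = P/L_w = 15.1/15 = 1.007 kip/in.
Moment M = P × e = 15.1 × 9 = 135.9 kip·in; bending f_b = M/S = 7.248 kip/in.
f_max = √(f_v² + f_b²) = √(1.007² + 7.248²) = 7.318 kip/in.
r_n/Ω = (1/2.0) × 0.6 × 100 × (0.707 × 0.3125) = 6.628 kip/in → NOT adequate.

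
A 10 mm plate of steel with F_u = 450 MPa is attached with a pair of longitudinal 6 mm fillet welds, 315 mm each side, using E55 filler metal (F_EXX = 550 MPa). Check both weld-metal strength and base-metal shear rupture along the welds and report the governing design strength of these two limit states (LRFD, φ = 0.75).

φR_n ≈ 661 kN (weld metal governs)

t_e = 0.707 × 6 = 4.242 mm; L = 630 mm.
Weld metal: φR_n = 0.75 × 0.6 × 550 × 4.242 × 630 × 10⁻³ = 661.4 kN.
Base metal (shear rupture): φR_n = 0.75 × 0.6 × 450 × 10 × 630 × 10⁻³ = 1276 kN.
Governing: weld metal.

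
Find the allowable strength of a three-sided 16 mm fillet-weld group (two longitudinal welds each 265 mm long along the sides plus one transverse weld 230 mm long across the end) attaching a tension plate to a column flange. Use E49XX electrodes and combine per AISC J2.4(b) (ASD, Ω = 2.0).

E49XX → F_EXX = 490 MPa.
t_e = 0.707 × 16 = 11.31 mm.
R_nwl = 0.6 × 490 × 11.31 × 530 × 10⁻³ = 1763 kN (longitudinal, 2 welds).
R_nwt = 0.6 × 490 × 11.31 × 230 × 10⁻³ = 764.9 kN (transverse, base value).
(i) R_nwl + R_nwt = 2528 kN; (ii) 0.85 R_nwl + 1.5 R_nwt = 2646 kN.
R_n = max = 2646 kN [governs: (ii)]; R_n/Ω = 1323 kN.

R_n/Ω ≈ 1320 kN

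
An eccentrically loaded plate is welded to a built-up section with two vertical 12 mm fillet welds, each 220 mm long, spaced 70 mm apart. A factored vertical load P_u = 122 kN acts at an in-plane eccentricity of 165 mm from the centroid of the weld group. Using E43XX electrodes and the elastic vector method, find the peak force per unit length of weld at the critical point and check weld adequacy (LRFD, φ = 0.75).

f_max ≈ 1120 N/mm; adequate

E43XX → F_EXX = 430 MPa.
Total weld length L_w = 440 mm. Treat welds as unit-width lines.
Polar moment about centroid: J = 2[d³/12 + d(b/2)²] = 2[220³/12 + 220×35²] = 2314000 mm³.
Direct shear f_v = P/L_w = 122×10³ / 440 = 277.3 N/mm (vertical).
Torsion M = P·e = 122×10³ × 165 = 20130000 N·mm.
Critical point at (x, y) = (35, 110) from centroid. f_tx = M·y/J = 957.1 N/mm; f_ty = M·x/J = 304.5 N/mm.
Resultant f_max = √[f_tx² + (f_v + f_ty)²] = √[957.1² + (277.3 + 304.5)²] = 1120 N/mm.
Capacity per unit length: φr_n = 0.75 × 0.6 × 430 × (0.707 × 12) = 1642 N/mm.
1120 ≤ 1642 → adequate.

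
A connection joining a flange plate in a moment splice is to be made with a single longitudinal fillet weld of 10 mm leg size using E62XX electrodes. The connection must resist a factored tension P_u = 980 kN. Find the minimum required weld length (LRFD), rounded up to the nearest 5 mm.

E62XX → F_EXX = 620 MPa.
Throat t_e = 0.707 × 10 = 7.07 mm.
φr_n = 0.75 × 0.6 × 620 × 7.07 × 10⁻³ = 1.973 kN/mm.
L_req = P_u / φr_n = 980 / 1.973 = 496.8 mm total.
Round up → use L = 500 mm.

L = 500 mm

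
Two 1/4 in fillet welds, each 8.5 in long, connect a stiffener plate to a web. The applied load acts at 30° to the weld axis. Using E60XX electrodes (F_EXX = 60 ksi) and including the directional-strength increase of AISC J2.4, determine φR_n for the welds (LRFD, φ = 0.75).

t_e = 0.707 × 0.25 = 0.1767 in; A_we = 0.1767 × 17 = 3.005 in².
Directional factor: 1.0 + 0.5 sin^1.5(30°) = 1.177.
F_nw = 0.6 × 60 × 1.177 = 42.36 ksi.
φR_n = 0.75 × 42.36 × 3.005 = 95.47 kip.

φR_n ≈ 95.5 kip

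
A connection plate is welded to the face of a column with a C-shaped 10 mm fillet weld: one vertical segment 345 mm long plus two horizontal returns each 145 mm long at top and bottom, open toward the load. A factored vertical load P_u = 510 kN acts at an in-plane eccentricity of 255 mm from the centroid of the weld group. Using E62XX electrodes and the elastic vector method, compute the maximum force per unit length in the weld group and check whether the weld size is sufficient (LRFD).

f_max ≈ 2530 N/mm; NOT adequate

E62XX → F_EXX = 620 MPa.
Total weld length L_w = 635 mm. Treat welds as unit-width lines.
Centroid: x̄ = 2×145×72.5 / 635 = 33.11 mm from the vertical weld.
Polar moment about centroid: J = I_x + I_y = [345³/12 + 2×145×172.5²] + [345×33.11² + 2(145³/12 + 145×39.39²)] = 13390000 mm³.
Direct shear f_v = P/L_w = 510×10³ / 635 = 803.1 N/mm (vertical).
Torsion M = P·e = 510×10³ × 255 = 130050000 N·mm.
Critical point at (x, y) = (111.9, 172.5) from centroid. f_tx = M·y/J = 1676 N/mm; f_ty = M·x/J = 1087 N/mm.
Resultant f_max = √[f_tx² + (f_v + f_ty)²] = √[1676² + (803.1 + 1087)²] = 2526 N/mm.
Capacity per unit length: φr_n = 0.75 × 0.6 × 620 × (0.707 × 10) = 1973 N/mm.
2526 > 1973 → NOT adequate.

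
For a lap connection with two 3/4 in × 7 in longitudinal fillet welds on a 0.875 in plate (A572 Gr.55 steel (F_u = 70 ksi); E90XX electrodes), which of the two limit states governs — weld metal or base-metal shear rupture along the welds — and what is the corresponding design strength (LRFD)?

E90XX → F_EXX = 90 ksi.
t_e = 0.707 × 0.75 = 0.5302 in; L = 14 in.
Weld metal: φR_n = 0.75 × 0.6 × 90 × 0.5302 × 14 = 300.7 kips.
Base metal (shear rupture): φR_n = 0.75 × 0.6 × 70 × 0.875 × 14 = 385.9 kips.
Governing: weld metal.

φR_n ≈ 301 kips (weld metal governs)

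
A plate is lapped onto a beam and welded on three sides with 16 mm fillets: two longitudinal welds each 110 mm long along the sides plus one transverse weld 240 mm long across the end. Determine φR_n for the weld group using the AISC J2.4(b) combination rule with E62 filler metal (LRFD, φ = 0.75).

E62XX → F_EXX = 620 MPa.
t_e = 0.707 × 16 = 11.31 mm.
R_nwl = 0.6 × 620 × 11.31 × 220 × 10⁻³ = 925.8 kN (longitudinal, 2 welds).
R_nwt = 0.6 × 620 × 11.31 × 240 × 10⁻³ = 1010 kN (transverse, base value).
(i) R_nwl + R_nwt = 1936 kN; (ii) 0.85 R_nwl + 1.5 R_nwt = 2302 kN.
R_n = max = 2302 kN [governs: (ii)]; φR_n = 1726 kN.

φR_n ≈ 1730 kN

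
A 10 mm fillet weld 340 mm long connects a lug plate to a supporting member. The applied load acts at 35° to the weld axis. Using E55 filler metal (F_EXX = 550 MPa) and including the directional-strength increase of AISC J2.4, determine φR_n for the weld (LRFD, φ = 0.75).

φR_n ≈ 724 kN

t_e = 0.707 × 10 = 7.07 mm; A_we = 7.07 × 340 = 2404 mm².
Directional factor: 1.0 + 0.5 sin^1.5(35°) = 1.217.
F_nw = 0.6 × 550 × 1.217 = 401.7 MPa.
φR_n = 0.75 × 401.7 × 2404 × 10⁻³ = 724.2 kN.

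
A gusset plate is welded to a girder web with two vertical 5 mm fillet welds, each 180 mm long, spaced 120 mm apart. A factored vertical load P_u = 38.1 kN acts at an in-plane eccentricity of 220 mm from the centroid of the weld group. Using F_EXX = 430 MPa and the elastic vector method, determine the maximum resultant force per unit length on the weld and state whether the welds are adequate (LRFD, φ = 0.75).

Total weld length L_w = 360 mm. Treat welds as unit-width lines.
Polar moment about centroid: J = 2[d³/12 + d(b/2)²] = 2[180³/12 + 180×60²] = 2268000 mm³.
Direct shear f_v = P/L_w = 38.1×10³ / 360 = 105.8 N/mm (vertical).
Torsion M = P·e = 38.1×10³ × 220 = 8382000 N·mm.
Critical point at (x, y) = (60, 90) from centroid. f_tx = M·y/J = 332.6 N/mm; f_ty = M·x/J = 221.7 N/mm.
Resultant f_max = √[f_tx² + (f_v + f_ty)²] = √[332.6² + (105.8 + 221.7)²] = 466.8 N/mm.
Capacity per unit length: φr_n = 0.75 × 0.6 × 430 × (0.707 × 5) = 684 N/mm.
466.8 ≤ 684 → adequate.

f_max ≈ 467 N/mm; adequate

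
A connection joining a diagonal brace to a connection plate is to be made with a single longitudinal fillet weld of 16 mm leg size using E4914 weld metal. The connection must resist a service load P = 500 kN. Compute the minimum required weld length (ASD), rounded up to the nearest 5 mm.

L = 305 mm

E49XX → F_EXX = 490 MPa.
Throat t_e = 0.707 × 16 = 11.31 mm.
r_n/Ω = (0.6 × 490 × 11.31) / 2.0 = 1663 N/mm = 1.663 kN/mm.
L_req = P / (r_n/Ω) = 500 / 1.663 = 300.7 mm total.
Round up → use L = 305 mm.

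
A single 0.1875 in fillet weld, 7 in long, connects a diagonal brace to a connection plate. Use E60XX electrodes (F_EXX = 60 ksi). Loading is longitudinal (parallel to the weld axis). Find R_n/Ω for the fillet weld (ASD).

Effective throat t_e = 0.707 × 0.1875 = 0.1326 in.
Total length L = 7 in; A_we = 0.1326 × 7 = 0.9279 in².
F_nw = 0.6 F_EXX = 0.6 × 60 = 36 ksi.
R_n = 36 × 0.9279 = 33.41 kips; R_n/Ω = 33.41/2.0 = 16.7 kips.

R_n/Ω ≈ 16.7 kips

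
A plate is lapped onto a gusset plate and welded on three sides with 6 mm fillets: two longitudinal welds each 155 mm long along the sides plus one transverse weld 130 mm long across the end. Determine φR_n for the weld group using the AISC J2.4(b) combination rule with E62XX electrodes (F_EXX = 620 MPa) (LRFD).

t_e = 0.707 × 6 = 4.242 mm.
R_nwl = 0.6 × 620 × 4.242 × 310 × 10⁻³ = 489.2 kN (longitudinal, 2 welds).
R_nwt = 0.6 × 620 × 4.242 × 130 × 10⁻³ = 205.1 kN (transverse, base value).
(i) R_nwl + R_nwt = 694.3 kN; (ii) 0.85 R_nwl + 1.5 R_nwt = 723.5 kN.
R_n = max = 723.5 kN [governs: (ii)]; φR_n = 542.6 kN.

φR_n ≈ 543 kN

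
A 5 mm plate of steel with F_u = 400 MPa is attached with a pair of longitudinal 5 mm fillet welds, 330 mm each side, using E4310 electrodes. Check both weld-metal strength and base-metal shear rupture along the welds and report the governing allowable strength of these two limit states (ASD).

R_n/Ω ≈ 301 kN (weld metal governs)

E43XX → F_EXX = 430 MPa.
t_e = 0.707 × 5 = 3.535 mm; L = 660 mm.
Weld metal: R_n/Ω = (1/2.0) × 0.6 × 430 × 3.535 × 660 × 10⁻³ = 301 kN.
Base metal (shear rupture): R_n/Ω = (1/2.0) × 0.6 × 400 × 5 × 660 × 10⁻³ = 396 kN.
Governing: weld metal.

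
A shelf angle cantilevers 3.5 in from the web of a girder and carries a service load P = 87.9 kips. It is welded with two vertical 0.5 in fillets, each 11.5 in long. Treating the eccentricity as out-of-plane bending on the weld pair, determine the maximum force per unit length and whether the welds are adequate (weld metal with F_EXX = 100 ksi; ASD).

f_max ≈ 7.96 kip/in; adequate

L_w = 2 × 11.5 = 23 in; section modulus (unit throat) S = 2 × L²/6 = 44.08 in².
Direct shear f_v = P/L_w = 87.9/23 = 3.822 kip/in.
Moment M = P × e = 87.9 × 3.5 = 307.65 kip·in; bending f_b = M/S = 6.979 kip/in.
f_max = √(f_v² + f_b²) = √(3.822² + 6.979²) = 7.957 kip/in.
r_n/Ω = (1/2.0) × 0.6 × 100 × (0.707 × 0.5) = 10.6 kip/in → adequate.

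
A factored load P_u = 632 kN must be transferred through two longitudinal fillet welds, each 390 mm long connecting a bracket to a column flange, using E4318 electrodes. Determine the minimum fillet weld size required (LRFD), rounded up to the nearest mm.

w = 6 mm

E43XX → F_EXX = 430 MPa.
Total weld length L = 780 mm.
Required throat t_e = P_u / (φ × 0.6 F_EXX × L) = 632 / (0.75 × 0.6 × 430 × 780 × 10⁻³) = 4.187 mm.
Required leg w = t_e / 0.707 = 5.923 mm → use 6 mm.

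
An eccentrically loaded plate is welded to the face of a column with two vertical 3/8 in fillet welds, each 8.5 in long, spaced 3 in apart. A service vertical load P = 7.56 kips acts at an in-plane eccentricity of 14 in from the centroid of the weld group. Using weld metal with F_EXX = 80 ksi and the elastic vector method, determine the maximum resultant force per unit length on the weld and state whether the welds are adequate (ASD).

f_max ≈ 3.57 kip/in; adequate

Total weld length L_w = 17 in. Treat welds as unit-width lines.
Polar moment about centroid: J = 2[d³/12 + d(b/2)²] = 2[8.5³/12 + 8.5×1.5²] = 140.6 in³.
Direct shear f_v = P/L_w = 7.56 / 17 = 0.4447 kip/in (vertical).
Torsion M = P·e = 7.56 × 14 = 105.84 kip·in.
Critical point at (x, y) = (1.5, 4.25) from centroid. f_tx = M·y/J = 3.199 kip/in; f_ty = M·x/J = 1.129 kip/in.
Resultant f_max = √[f_tx² + (f_v + f_ty)²] = √[3.199² + (0.4447 + 1.129)²] = 3.565 kip/in.
Capacity per unit length: r_n/Ω = (1/2.0) × 0.6 × 80 × (0.707 × 0.375) = 6.363 kip/in.
3.565 ≤ 6.363 → adequate.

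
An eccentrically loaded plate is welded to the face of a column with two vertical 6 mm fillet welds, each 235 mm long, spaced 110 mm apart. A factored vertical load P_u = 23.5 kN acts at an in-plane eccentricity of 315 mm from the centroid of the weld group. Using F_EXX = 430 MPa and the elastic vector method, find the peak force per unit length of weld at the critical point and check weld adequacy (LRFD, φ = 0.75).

Total weld length L_w = 470 mm. Treat welds as unit-width lines.
Polar moment about centroid: J = 2[d³/12 + d(b/2)²] = 2[235³/12 + 235×55²] = 3585000 mm³.
Direct shear f_v = P/L_w = 23.5×10³ / 470 = 50 N/mm (vertical).
Torsion M = P·e = 23.5×10³ × 315 = 7402500 N·mm.
Critical point at (x, y) = (55, 117.5) from centroid. f_tx = M·y/J = 242.6 N/mm; f_ty = M·x/J = 113.6 N/mm.
Resultant f_max = √[f_tx² + (f_v + f_ty)²] = √[242.6² + (50 + 113.6)²] = 292.6 N/mm.
Capacity per unit length: φr_n = 0.75 × 0.6 × 430 × (0.707 × 6) = 820.8 N/mm.
292.6 ≤ 820.8 → adequate.

f_max ≈ 293 N/mm; adequate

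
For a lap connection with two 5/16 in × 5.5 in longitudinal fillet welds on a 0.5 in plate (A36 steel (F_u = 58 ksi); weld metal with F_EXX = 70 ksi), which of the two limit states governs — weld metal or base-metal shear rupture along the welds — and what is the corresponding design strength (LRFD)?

t_e = 0.707 × 0.3125 = 0.2209 in; L = 11 in.
Weld metal: φR_n = 0.75 × 0.6 × 70 × 0.2209 × 11 = 76.55 kip.
Base metal (shear rupture): φR_n = 0.75 × 0.6 × 58 × 0.5 × 11 = 143.5 kip.
Governing: weld metal.

φR_n ≈ 76.6 kip (weld metal governs)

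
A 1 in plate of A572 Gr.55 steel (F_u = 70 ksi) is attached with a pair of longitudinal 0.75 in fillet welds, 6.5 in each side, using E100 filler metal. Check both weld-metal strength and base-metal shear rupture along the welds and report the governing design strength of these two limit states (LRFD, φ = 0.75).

φR_n ≈ 310 kip (weld metal governs)

E100XX → F_EXX = 100 ksi.
t_e = 0.707 × 0.75 = 0.5302 in; L = 13 in.
Weld metal: φR_n = 0.75 × 0.6 × 100 × 0.5302 × 13 = 310.2 kip.
Base metal (shear rupture): φR_n = 0.75 × 0.6 × 70 × 1 × 13 = 409.5 kip.
Governing: weld metal.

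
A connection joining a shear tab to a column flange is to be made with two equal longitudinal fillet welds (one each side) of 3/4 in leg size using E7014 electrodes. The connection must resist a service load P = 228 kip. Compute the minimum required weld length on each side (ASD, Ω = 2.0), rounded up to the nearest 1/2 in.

E70XX → F_EXX = 70 ksi.
Throat t_e = 0.707 × 0.75 = 0.5302 in.
r_n/Ω = (0.6 × 70 × 0.5302) / 2.0 = 11.14 kip/in.
L_req = P / (r_n/Ω) = 228 / 11.14 = 20.48 in total.
Per side: 20.48 / 2 = 10.24 in.
Round up → use L = 10.5 in on each side.

L = 10.5 in on each side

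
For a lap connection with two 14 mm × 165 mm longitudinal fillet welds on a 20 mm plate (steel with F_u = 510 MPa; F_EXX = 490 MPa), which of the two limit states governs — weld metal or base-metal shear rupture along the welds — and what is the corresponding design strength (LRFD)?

φR_n ≈ 720 kN (weld metal governs)

t_e = 0.707 × 14 = 9.898 mm; L = 330 mm.
Weld metal: φR_n = 0.75 × 0.6 × 490 × 9.898 × 330 × 10⁻³ = 720.2 kN.
Base metal (shear rupture): φR_n = 0.75 × 0.6 × 510 × 20 × 330 × 10⁻³ = 1515 kN.
Governing: weld metal.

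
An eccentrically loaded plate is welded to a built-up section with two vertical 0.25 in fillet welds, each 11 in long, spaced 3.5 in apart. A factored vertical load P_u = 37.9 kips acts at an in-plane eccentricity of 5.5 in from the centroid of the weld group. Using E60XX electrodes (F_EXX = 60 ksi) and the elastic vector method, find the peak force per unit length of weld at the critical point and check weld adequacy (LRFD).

Total weld length L_w = 22 in. Treat welds as unit-width lines.
Polar moment about centroid: J = 2[d³/12 + d(b/2)²] = 2[11³/12 + 11×1.75²] = 289.2 in³.
Direct shear f_v = P/L_w = 37.9 / 22 = 1.723 kip/in (vertical).
Torsion M = P·e = 37.9 × 5.5 = 208.45 kip·in.
Critical point at (x, y) = (1.75, 5.5) from centroid. f_tx = M·y/J = 3.964 kip/in; f_ty = M·x/J = 1.261 kip/in.
Resultant f_max = √[f_tx² + (f_v + f_ty)²] = √[3.964² + (1.723 + 1.261)²] = 4.962 kip/in.
Capacity per unit length: φr_n = 0.75 × 0.6 × 60 × (0.707 × 0.25) = 4.772 kip/in.
4.962 > 4.772 → NOT adequate.

f_max ≈ 4.96 kip/in; NOT adequate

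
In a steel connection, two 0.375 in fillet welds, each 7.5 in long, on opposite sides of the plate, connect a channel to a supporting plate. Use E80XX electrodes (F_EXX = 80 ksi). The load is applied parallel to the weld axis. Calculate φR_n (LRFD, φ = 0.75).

Effective throat t_e = 0.707 × 0.375 = 0.2651 in.
Total length L = 15 in; A_we = 0.2651 × 15 = 3.977 in².
F_nw = 0.6 F_EXX = 0.6 × 80 = 48 ksi.
φR_n = 0.75 × 48 × 3.977 = 143.2 kip.

φR_n ≈ 143 kip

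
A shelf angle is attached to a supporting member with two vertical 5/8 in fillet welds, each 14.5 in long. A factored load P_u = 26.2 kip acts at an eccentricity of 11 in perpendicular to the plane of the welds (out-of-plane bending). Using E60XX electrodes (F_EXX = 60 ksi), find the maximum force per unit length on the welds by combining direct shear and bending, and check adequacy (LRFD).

f_max ≈ 4.21 kip/in; adequate

L_w = 2 × 14.5 = 29 in; section modulus (unit throat) S = 2 × L²/6 = 70.08 in².
Direct shear f_v = P/L_w = 26.2/29 = 0.9034 kip/in.
Moment M = P × e = 26.2 × 11 = 288.2 kip·in; bending f_b = M/S = 4.112 kip/in.
f_max = √(f_v² + f_b²) = √(0.9034² + 4.112²) = 4.21 kip/in.
φr_n = 0.75 × 0.6 × 60 × (0.707 × 0.625) = 11.93 kip/in → adequate.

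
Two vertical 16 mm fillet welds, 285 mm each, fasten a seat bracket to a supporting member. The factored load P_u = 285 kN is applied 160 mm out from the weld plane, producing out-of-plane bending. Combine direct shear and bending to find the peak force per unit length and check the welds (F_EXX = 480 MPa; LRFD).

L_w = 2 × 285 = 570 mm; section modulus (unit throat) S = 2 × L²/6 = 27080 mm².
Direct shear f_v = P/L_w = 285×10³/570 = 500 N/mm.
Moment M = P × e = 285×10³ × 160 = 45600000 N·mm; bending f_b = M/S = 1684 N/mm.
f_max = √(f_v² + f_b²) = √(500² + 1684²) = 1757 N/mm.
φr_n = 0.75 × 0.6 × 480 × (0.707 × 16) = 2443 N/mm → adequate.

f_max ≈ 1760 N/mm; adequate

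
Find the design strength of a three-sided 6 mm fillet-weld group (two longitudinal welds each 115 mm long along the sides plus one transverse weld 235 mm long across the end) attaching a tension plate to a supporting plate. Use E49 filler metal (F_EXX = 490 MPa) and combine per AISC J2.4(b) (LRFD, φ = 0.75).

t_e = 0.707 × 6 = 4.242 mm.
R_nwl = 0.6 × 490 × 4.242 × 230 × 10⁻³ = 286.8 kN (longitudinal, 2 welds).
R_nwt = 0.6 × 490 × 4.242 × 235 × 10⁻³ = 293.1 kN (transverse, base value).
(i) R_nwl + R_nwt = 579.9 kN; (ii) 0.85 R_nwl + 1.5 R_nwt = 683.4 kN.
R_n = max = 683.4 kN [governs: (ii)]; φR_n = 512.6 kN.

φR_n ≈ 513 kN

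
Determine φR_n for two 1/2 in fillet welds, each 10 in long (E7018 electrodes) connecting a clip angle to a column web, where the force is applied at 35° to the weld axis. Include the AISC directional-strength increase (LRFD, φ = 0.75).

E70XX → F_EXX = 70 ksi.
t_e = 0.707 × 0.5 = 0.3535 in; A_we = 0.3535 × 20 = 7.07 in².
Directional factor: 1.0 + 0.5 sin^1.5(35°) = 1.217.
F_nw = 0.6 × 70 × 1.217 = 51.12 ksi.
φR_n = 0.75 × 51.12 × 7.07 = 271.1 kip.

φR_n ≈ 271 kip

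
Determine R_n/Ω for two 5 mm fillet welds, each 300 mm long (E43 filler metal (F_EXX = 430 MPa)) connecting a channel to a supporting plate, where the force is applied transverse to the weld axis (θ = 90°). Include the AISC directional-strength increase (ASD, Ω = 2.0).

R_n/Ω ≈ 410 kN

t_e = 0.707 × 5 = 3.535 mm; A_we = 3.535 × 600 = 2121 mm².
Directional factor: 1.0 + 0.5 sin^1.5(90°) = 1.5.
F_nw = 0.6 × 430 × 1.5 = 387 MPa.
R_n/Ω = (387 × 2121) / 2.0 × 10⁻³ = 410.4 kN.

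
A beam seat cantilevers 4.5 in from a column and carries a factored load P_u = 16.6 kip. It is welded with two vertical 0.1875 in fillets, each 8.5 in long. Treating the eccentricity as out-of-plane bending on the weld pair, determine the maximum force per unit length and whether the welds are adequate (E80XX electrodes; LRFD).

E80XX → F_EXX = 80 ksi.
L_w = 2 × 8.5 = 17 in; section modulus (unit throat) S = 2 × L²/6 = 24.08 in².
Direct shear f_v = P/L_w = 16.6/17 = 0.9765 kip/in.
Moment M = P × e = 16.6 × 4.5 = 74.7 kip·in; bending f_b = M/S = 3.102 kip/in.
f_max = √(f_v² + f_b²) = √(0.9765² + 3.102²) = 3.252 kip/in.
φr_n = 0.75 × 0.6 × 80 × (0.707 × 0.1875) = 4.772 kip/in → adequate.

f_max ≈ 3.25 kip/in; adequate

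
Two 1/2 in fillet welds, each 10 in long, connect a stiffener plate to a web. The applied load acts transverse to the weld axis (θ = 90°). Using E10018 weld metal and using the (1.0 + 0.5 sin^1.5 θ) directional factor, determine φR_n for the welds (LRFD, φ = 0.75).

E100XX → F_EXX = 100 ksi.
t_e = 0.707 × 0.5 = 0.3535 in; A_we = 0.3535 × 20 = 7.07 in².
Directional factor: 1.0 + 0.5 sin^1.5(90°) = 1.5.
F_nw = 0.6 × 100 × 1.5 = 90 ksi.
φR_n = 0.75 × 90 × 7.07 = 477.2 kip.

φR_n ≈ 477 kip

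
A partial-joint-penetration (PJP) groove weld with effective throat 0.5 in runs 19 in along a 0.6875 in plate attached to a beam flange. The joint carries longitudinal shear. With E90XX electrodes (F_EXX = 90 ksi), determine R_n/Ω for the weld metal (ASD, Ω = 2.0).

Effective throat (given) t_e = 0.5 in.
A_we = 0.5 × 19 = 9.5 in².
F_nw = 0.6 F_EXX = 54 ksi.
R_n/Ω = (54 × 9.5) / 2.0 = 256.5 kip.

R_n/Ω ≈ 256 kip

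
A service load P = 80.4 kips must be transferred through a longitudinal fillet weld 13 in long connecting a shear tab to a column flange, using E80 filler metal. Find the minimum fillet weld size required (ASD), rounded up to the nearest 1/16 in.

E80XX → F_EXX = 80 ksi.
Total weld length L = 13 in.
Required throat t_e = P × Ω / (0.6 F_EXX × L) = 80.4 × 2.0 / (0.6 × 80 × 13) = 0.2577 in.
Required leg w = t_e / 0.707 = 0.3645 in → use 3/8 in.

w = 3/8 in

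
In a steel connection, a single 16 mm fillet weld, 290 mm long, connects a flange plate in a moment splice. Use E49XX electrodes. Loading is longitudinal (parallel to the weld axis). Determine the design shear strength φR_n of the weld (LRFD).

φR_n ≈ 723 kN

E49XX → F_EXX = 490 MPa.
Effective throat t_e = 0.707 × 16 = 11.31 mm.
Total length L = 290 mm; A_we = 11.31 × 290 = 3280 mm².
F_nw = 0.6 F_EXX = 0.6 × 490 = 294 MPa.
φR_n = 0.75 × 294 × 3280 × 10⁻³ = 723.3 kN.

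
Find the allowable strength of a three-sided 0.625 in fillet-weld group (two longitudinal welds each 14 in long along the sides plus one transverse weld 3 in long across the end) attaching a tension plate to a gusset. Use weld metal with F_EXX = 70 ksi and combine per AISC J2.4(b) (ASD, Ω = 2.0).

R_n/Ω ≈ 288 kip

t_e = 0.707 × 0.625 = 0.4419 in.
R_nwl = 0.6 × 70 × 0.4419 × 28 = 519.6 kip (longitudinal, 2 welds).
R_nwt = 0.6 × 70 × 0.4419 × 3 = 55.68 kip (transverse, base value).
(i) R_nwl + R_nwt = 575.3 kip; (ii) 0.85 R_nwl + 1.5 R_nwt = 525.2 kip.
R_n = max = 575.3 kip [governs: (i)]; R_n/Ω = 287.7 kip.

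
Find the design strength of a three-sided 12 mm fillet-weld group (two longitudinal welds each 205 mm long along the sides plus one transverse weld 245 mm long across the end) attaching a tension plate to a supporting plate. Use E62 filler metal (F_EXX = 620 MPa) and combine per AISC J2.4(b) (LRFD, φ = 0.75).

t_e = 0.707 × 12 = 8.484 mm.
R_nwl = 0.6 × 620 × 8.484 × 410 × 10⁻³ = 1294 kN (longitudinal, 2 welds).
R_nwt = 0.6 × 620 × 8.484 × 245 × 10⁻³ = 773.2 kN (transverse, base value).
(i) R_nwl + R_nwt = 2067 kN; (ii) 0.85 R_nwl + 1.5 R_nwt = 2260 kN.
R_n = max = 2260 kN [governs: (ii)]; φR_n = 1695 kN.

φR_n ≈ 1690 kN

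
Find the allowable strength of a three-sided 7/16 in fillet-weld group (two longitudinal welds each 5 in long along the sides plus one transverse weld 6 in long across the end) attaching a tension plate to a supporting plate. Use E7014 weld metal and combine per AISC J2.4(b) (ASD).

R_n/Ω ≈ 114 kip

E70XX → F_EXX = 70 ksi.
t_e = 0.707 × 0.4375 = 0.3093 in.
R_nwl = 0.6 × 70 × 0.3093 × 10 = 129.9 kip (longitudinal, 2 welds).
R_nwt = 0.6 × 70 × 0.3093 × 6 = 77.95 kip (transverse, base value).
(i) R_nwl + R_nwt = 207.9 kip; (ii) 0.85 R_nwl + 1.5 R_nwt = 227.3 kip.
R_n = max = 227.3 kip [governs: (ii)]; R_n/Ω = 113.7 kip.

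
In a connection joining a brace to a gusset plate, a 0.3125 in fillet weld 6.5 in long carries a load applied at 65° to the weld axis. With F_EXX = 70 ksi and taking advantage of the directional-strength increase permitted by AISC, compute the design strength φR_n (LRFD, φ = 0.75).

φR_n ≈ 64.8 kips

t_e = 0.707 × 0.3125 = 0.2209 in; A_we = 0.2209 × 6.5 = 1.436 in².
Directional factor: 1.0 + 0.5 sin^1.5(65°) = 1.431.
F_nw = 0.6 × 70 × 1.431 = 60.12 ksi.
φR_n = 0.75 × 60.12 × 1.436 = 64.75 kips.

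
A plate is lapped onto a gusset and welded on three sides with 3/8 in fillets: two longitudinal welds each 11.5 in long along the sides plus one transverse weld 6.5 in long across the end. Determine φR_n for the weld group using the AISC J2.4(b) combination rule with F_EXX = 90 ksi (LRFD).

φR_n ≈ 317 kips

t_e = 0.707 × 0.375 = 0.2651 in.
R_nwl = 0.6 × 90 × 0.2651 × 23 = 329.3 kips (longitudinal, 2 welds).
R_nwt = 0.6 × 90 × 0.2651 × 6.5 = 93.06 kips (transverse, base value).
(i) R_nwl + R_nwt = 422.3 kips; (ii) 0.85 R_nwl + 1.5 R_nwt = 419.5 kips.
R_n = max = 422.3 kips [governs: (i)]; φR_n = 316.8 kips.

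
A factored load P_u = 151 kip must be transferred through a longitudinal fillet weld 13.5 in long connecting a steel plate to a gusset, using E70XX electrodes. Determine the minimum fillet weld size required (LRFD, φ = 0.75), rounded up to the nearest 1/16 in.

E70XX → F_EXX = 70 ksi.
Total weld length L = 13.5 in.
Required throat t_e = P_u / (φ × 0.6 F_EXX × L) = 151 / (0.75 × 0.6 × 70 × 13.5) = 0.3551 in.
Required leg w = t_e / 0.707 = 0.5022 in → use 9/16 in.

w = 9/16 in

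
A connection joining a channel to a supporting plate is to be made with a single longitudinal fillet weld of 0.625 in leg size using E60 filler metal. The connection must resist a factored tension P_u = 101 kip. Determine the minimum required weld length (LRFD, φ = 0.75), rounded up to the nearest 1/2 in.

E60XX → F_EXX = 60 ksi.
Throat t_e = 0.707 × 0.625 = 0.4419 in.
φr_n = 0.75 × 0.6 × 60 × 0.4419 = 11.93 kip/in.
L_req = P_u / φr_n = 101 / 11.93 = 8.466 in total.
Round up → use L = 8.5 in.

L = 8.5 in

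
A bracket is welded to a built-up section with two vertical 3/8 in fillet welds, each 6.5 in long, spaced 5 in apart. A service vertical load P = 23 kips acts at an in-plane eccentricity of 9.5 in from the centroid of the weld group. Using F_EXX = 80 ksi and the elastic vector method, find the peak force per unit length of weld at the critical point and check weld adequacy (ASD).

Total weld length L_w = 13 in. Treat welds as unit-width lines.
Polar moment about centroid: J = 2[d³/12 + d(b/2)²] = 2[6.5³/12 + 6.5×2.5²] = 127 in³.
Direct shear f_v = P/L_w = 23 / 13 = 1.769 kip/in (vertical).
Torsion M = P·e = 23 × 9.5 = 218.5 kip·in.
Critical point at (x, y) = (2.5, 3.25) from centroid. f_tx = M·y/J = 5.591 kip/in; f_ty = M·x/J = 4.3 kip/in.
Resultant f_max = √[f_tx² + (f_v + f_ty)²] = √[5.591² + (1.769 + 4.3)²] = 8.252 kip/in.
Capacity per unit length: r_n/Ω = (1/2.0) × 0.6 × 80 × (0.707 × 0.375) = 6.363 kip/in.
8.252 > 6.363 → NOT adequate.

f_max ≈ 8.25 kip/in; NOT adequate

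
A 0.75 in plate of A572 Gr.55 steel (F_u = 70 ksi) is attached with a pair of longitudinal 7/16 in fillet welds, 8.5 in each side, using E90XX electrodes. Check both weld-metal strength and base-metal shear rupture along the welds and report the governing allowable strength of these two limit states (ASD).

E90XX → F_EXX = 90 ksi.
t_e = 0.707 × 0.4375 = 0.3093 in; L = 17 in.
Weld metal: R_n/Ω = (1/2.0) × 0.6 × 90 × 0.3093 × 17 = 142 kip.
Base metal (shear rupture): R_n/Ω = (1/2.0) × 0.6 × 70 × 0.75 × 17 = 267.8 kip.
Governing: weld metal.

R_n/Ω ≈ 142 kip (weld metal governs)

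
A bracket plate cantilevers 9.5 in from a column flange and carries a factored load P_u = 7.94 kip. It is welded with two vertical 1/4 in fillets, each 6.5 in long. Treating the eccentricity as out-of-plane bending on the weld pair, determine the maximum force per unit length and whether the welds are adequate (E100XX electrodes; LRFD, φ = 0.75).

E100XX → F_EXX = 100 ksi.
L_w = 2 × 6.5 = 13 in; section modulus (unit throat) S = 2 × L²/6 = 14.08 in².
Direct shear f_v = P/L_w = 7.94/13 = 0.6108 kip/in.
Moment M = P × e = 7.94 × 9.5 = 75.43 kip·in; bending f_b = M/S = 5.356 kip/in.
f_max = √(f_v² + f_b²) = √(0.6108² + 5.356²) = 5.391 kip/in.
φr_n = 0.75 × 0.6 × 100 × (0.707 × 0.25) = 7.954 kip/in → adequate.

f_max ≈ 5.39 kip/in; adequate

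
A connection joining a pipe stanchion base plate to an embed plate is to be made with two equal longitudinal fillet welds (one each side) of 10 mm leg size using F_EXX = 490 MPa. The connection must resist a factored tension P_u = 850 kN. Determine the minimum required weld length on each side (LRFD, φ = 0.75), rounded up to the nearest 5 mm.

Throat t_e = 0.707 × 10 = 7.07 mm.
φr_n = 0.75 × 0.6 × 490 × 7.07 × 10⁻³ = 1.559 kN/mm.
L_req = P_u / φr_n = 850 / 1.559 = 545.2 mm total.
Per side: 545.2 / 2 = 272.6 mm.
Round up → use L = 275 mm on each side.

L = 275 mm on each side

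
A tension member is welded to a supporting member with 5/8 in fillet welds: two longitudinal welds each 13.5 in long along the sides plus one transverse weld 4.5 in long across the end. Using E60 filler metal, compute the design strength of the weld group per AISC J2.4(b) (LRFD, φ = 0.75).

E60XX → F_EXX = 60 ksi.
t_e = 0.707 × 0.625 = 0.4419 in.
R_nwl = 0.6 × 60 × 0.4419 × 27 = 429.5 kip (longitudinal, 2 welds).
R_nwt = 0.6 × 60 × 0.4419 × 4.5 = 71.58 kip (transverse, base value).
(i) R_nwl + R_nwt = 501.1 kip; (ii) 0.85 R_nwl + 1.5 R_nwt = 472.5 kip.
R_n = max = 501.1 kip [governs: (i)]; φR_n = 375.8 kip.

φR_n ≈ 376 kip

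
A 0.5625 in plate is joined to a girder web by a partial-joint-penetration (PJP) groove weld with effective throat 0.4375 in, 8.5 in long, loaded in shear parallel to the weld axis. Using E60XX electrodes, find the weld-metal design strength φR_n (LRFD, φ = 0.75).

E60XX → F_EXX = 60 ksi.
Effective throat (given) t_e = 0.4375 in.
A_we = 0.4375 × 8.5 = 3.719 in².
F_nw = 0.6 F_EXX = 36 ksi.
φR_n = 0.75 × 36 × 3.719 = 100.4 kip.

φR_n ≈ 100 kip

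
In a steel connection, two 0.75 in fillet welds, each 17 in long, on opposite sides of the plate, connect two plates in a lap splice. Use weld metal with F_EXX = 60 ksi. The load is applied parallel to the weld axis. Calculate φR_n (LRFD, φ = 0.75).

φR_n ≈ 487 kips

Effective throat t_e = 0.707 × 0.75 = 0.5302 in.
Total length L = 34 in; A_we = 0.5302 × 34 = 18.03 in².
F_nw = 0.6 F_EXX = 0.6 × 60 = 36 ksi.
φR_n = 0.75 × 36 × 18.03 = 486.8 kips.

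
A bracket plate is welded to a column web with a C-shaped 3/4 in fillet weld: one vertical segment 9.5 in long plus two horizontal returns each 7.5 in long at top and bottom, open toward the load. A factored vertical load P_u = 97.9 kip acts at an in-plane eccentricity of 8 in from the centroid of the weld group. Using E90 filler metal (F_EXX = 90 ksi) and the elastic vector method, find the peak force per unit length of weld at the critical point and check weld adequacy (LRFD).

Total weld length L_w = 24.5 in. Treat welds as unit-width lines.
Centroid: x̄ = 2×7.5×3.75 / 24.5 = 2.296 in from the vertical weld.
Polar moment about centroid: J = I_x + I_y = [9.5³/12 + 2×7.5×4.75²] + [9.5×2.296² + 2(7.5³/12 + 7.5×1.454²)] = 562 in³.
Direct shear f_v = P/L_w = 97.9 / 24.5 = 3.996 kip/in (vertical).
Torsion M = P·e = 97.9 × 8 = 783.2 kip·in.
Critical point at (x, y) = (5.204, 4.75) from centroid. f_tx = M·y/J = 6.62 kip/in; f_ty = M·x/J = 7.253 kip/in.
Resultant f_max = √[f_tx² + (f_v + f_ty)²] = √[6.62² + (3.996 + 7.253)²] = 13.05 kip/in.
Capacity per unit length: φr_n = 0.75 × 0.6 × 90 × (0.707 × 0.75) = 21.48 kip/in.
13.05 ≤ 21.48 → adequate.

f_max ≈ 13.1 kip/in; adequate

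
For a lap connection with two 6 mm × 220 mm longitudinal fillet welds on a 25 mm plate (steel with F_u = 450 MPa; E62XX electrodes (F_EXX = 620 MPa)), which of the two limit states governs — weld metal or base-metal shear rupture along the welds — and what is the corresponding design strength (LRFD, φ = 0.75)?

t_e = 0.707 × 6 = 4.242 mm; L = 440 mm.
Weld metal: φR_n = 0.75 × 0.6 × 620 × 4.242 × 440 × 10⁻³ = 520.7 kN.
Base metal (shear rupture): φR_n = 0.75 × 0.6 × 450 × 25 × 440 × 10⁻³ = 2228 kN.
Governing: weld metal.

φR_n ≈ 521 kN (weld metal governs)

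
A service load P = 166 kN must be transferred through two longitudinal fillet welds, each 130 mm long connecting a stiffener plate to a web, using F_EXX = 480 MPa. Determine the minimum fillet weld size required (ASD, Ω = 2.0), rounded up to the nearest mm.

w = 7 mm

Total weld length L = 260 mm.
Required throat t_e = P × Ω / (0.6 F_EXX × L) = 166 × 2.0 / (0.6 × 480 × 260 × 10⁻³) = 4.434 mm.
Required leg w = t_e / 0.707 = 6.271 mm → use 7 mm.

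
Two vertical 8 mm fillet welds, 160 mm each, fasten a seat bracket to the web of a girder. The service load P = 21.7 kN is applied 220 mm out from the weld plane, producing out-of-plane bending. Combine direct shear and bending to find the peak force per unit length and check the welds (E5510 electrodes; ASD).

f_max ≈ 564 N/mm; adequate

E55XX → F_EXX = 550 MPa.
L_w = 2 × 160 = 320 mm; section modulus (unit throat) S = 2 × L²/6 = 8533 mm².
Direct shear f_v = P/L_w = 21.7×10³/320 = 67.81 N/mm.
Moment M = P × e = 21.7×10³ × 220 = 4774000 N·mm; bending f_b = M/S = 559.5 N/mm.
f_max = √(f_v² + f_b²) = √(67.81² + 559.5²) = 563.5 N/mm.
r_n/Ω = (1/2.0) × 0.6 × 550 × (0.707 × 8) = 933.2 N/mm → adequate.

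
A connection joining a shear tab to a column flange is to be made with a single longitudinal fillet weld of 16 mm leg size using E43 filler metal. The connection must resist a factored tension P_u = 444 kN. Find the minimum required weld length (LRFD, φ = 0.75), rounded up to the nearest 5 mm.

E43XX → F_EXX = 430 MPa.
Throat t_e = 0.707 × 16 = 11.31 mm.
φr_n = 0.75 × 0.6 × 430 × 11.31 × 10⁻³ = 2.189 kN/mm.
L_req = P_u / φr_n = 444 / 2.189 = 202.8 mm total.
Round up → use L = 205 mm.

L = 205 mm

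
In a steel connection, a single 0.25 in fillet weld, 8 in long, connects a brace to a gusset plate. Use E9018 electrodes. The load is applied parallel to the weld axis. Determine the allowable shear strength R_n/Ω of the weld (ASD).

E90XX → F_EXX = 90 ksi.
Effective throat t_e = 0.707 × 0.25 = 0.1767 in.
Total length L = 8 in; A_we = 0.1767 × 8 = 1.414 in².
F_nw = 0.6 F_EXX = 0.6 × 90 = 54 ksi.
R_n = 54 × 1.414 = 76.36 kip; R_n/Ω = 76.36/2.0 = 38.18 kip.

R_n/Ω ≈ 38.2 kip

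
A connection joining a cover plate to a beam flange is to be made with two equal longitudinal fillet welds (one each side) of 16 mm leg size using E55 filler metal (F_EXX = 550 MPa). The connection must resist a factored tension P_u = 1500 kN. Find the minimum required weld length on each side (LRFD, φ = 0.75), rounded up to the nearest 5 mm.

L = 270 mm on each side

Throat t_e = 0.707 × 16 = 11.31 mm.
φr_n = 0.75 × 0.6 × 550 × 11.31 × 10⁻³ = 2.8 kN/mm.
L_req = P_u / φr_n = 1500 / 2.8 = 535.8 mm total.
Per side: 535.8 / 2 = 267.9 mm.
Round up → use L = 270 mm on each side.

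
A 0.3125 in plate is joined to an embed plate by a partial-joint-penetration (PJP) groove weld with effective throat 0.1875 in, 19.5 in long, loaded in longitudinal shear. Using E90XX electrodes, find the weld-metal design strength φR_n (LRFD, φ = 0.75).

E90XX → F_EXX = 90 ksi.
Effective throat (given) t_e = 0.1875 in.
A_we = 0.1875 × 19.5 = 3.656 in².
F_nw = 0.6 F_EXX = 54 ksi.
φR_n = 0.75 × 54 × 3.656 = 148.1 kips.

φR_n ≈ 148 kips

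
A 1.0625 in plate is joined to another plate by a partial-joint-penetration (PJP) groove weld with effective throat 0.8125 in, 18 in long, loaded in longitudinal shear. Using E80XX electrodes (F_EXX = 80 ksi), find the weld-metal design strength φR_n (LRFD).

Effective throat (given) t_e = 0.8125 in.
A_we = 0.8125 × 18 = 14.62 in².
F_nw = 0.6 F_EXX = 48 ksi.
φR_n = 0.75 × 48 × 14.62 = 526.5 kip.

φR_n ≈ 526 kip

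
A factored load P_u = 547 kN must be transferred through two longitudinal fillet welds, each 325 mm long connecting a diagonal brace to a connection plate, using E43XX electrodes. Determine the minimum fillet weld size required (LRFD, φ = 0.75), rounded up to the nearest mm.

E43XX → F_EXX = 430 MPa.
Total weld length L = 650 mm.
Required throat t_e = P_u / (φ × 0.6 F_EXX × L) = 547 / (0.75 × 0.6 × 430 × 650 × 10⁻³) = 4.349 mm.
Required leg w = t_e / 0.707 = 6.151 mm → use 7 mm.

w = 7 mm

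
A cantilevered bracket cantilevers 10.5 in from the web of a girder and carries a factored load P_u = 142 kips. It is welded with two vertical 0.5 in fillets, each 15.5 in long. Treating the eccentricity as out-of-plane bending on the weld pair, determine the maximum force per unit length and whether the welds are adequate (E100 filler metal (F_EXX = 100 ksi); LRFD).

L_w = 2 × 15.5 = 31 in; section modulus (unit throat) S = 2 × L²/6 = 80.08 in².
Direct shear f_v = P/L_w = 142/31 = 4.581 kip/in.
Moment M = P × e = 142 × 10.5 = 1491 kip·in; bending f_b = M/S = 18.62 kip/in.
f_max = √(f_v² + f_b²) = √(4.581² + 18.62²) = 19.17 kip/in.
φr_n = 0.75 × 0.6 × 100 × (0.707 × 0.5) = 15.91 kip/in → NOT adequate.

f_max ≈ 19.2 kip/in; NOT adequate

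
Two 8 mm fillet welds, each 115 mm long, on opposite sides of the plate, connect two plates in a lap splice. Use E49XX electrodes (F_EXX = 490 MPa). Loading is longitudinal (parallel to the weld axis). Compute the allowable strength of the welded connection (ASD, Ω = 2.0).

Effective throat t_e = 0.707 × 8 = 5.656 mm.
Total length L = 230 mm; A_we = 5.656 × 230 = 1301 mm².
F_nw = 0.6 F_EXX = 0.6 × 490 = 294 MPa.
R_n = 294 × 1301 × 10⁻³ = 382.5 kN; R_n/Ω = 382.5/2.0 = 191.2 kN.

R_n/Ω ≈ 191 kN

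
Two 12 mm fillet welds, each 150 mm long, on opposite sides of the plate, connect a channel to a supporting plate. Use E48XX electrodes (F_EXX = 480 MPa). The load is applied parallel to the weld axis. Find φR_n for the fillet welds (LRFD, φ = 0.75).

φR_n ≈ 550 kN

Effective throat t_e = 0.707 × 12 = 8.484 mm.
Total length L = 300 mm; A_we = 8.484 × 300 = 2545 mm².
F_nw = 0.6 F_EXX = 0.6 × 480 = 288 MPa.
φR_n = 0.75 × 288 × 2545 × 10⁻³ = 549.8 kN.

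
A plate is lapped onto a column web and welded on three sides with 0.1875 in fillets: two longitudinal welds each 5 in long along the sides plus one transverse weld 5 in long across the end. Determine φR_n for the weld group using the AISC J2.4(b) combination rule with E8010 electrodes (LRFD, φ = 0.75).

E80XX → F_EXX = 80 ksi.
t_e = 0.707 × 0.1875 = 0.1326 in.
R_nwl = 0.6 × 80 × 0.1326 × 10 = 63.63 kips (longitudinal, 2 welds).
R_nwt = 0.6 × 80 × 0.1326 × 5 = 31.81 kips (transverse, base value).
(i) R_nwl + R_nwt = 95.44 kips; (ii) 0.85 R_nwl + 1.5 R_nwt = 101.8 kips.
R_n = max = 101.8 kips [governs: (ii)]; φR_n = 76.36 kips.

φR_n ≈ 76.4 kips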